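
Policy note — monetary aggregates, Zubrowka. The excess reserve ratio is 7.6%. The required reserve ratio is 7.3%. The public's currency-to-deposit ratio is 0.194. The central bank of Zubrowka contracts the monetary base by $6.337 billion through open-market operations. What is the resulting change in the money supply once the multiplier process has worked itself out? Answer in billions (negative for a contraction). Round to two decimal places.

The money multiplier is m = (1 + c) / (rr + e + c) = (1 + 0.194) / (0.073 + 0.076 + 0.194) ≈ 3.4810.
The sale removes 6.337 billion of base, so ΔM = m × ΔMB = 3.4810 × (−6.337) ≈ -22.0591 billion.

-22.06 billion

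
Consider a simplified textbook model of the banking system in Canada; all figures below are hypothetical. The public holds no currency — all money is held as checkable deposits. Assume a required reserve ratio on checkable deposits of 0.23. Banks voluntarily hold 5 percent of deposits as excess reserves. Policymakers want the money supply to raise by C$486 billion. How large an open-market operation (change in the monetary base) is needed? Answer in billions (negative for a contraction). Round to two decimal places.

C$136.08 billion

The money multiplier is m = 1 / (rr + e) = 1 / (0.23 + 0.05) ≈ 3.571429.
ΔMB = ΔM / m = (+486) / 3.571429 ≈ 136.08 billion.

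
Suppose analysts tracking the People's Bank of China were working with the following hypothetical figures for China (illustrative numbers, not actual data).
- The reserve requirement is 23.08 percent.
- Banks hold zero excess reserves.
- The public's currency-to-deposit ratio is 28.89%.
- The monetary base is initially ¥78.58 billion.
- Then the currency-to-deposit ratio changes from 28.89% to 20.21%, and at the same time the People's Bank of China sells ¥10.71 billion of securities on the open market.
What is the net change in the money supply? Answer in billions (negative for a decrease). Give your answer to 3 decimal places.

-6.420 billion

Before: m₁ = (1 + 0.2889) / (0.2308 + 0.2889) ≈ 2.480085, MB₁ = 78.58, so M₁ = 2.480085 × 78.58 ≈ 194.8851 billion.
After: m₂ = (1 + 0.2021) / (0.2308 + 0.2021) ≈ 2.776854, MB₂ = 78.58 − 10.71 = 67.87, so M₂ = 2.776854 × 67.87 ≈ 188.4651 billion.
ΔM = M₂ − M₁ = 188.4651 − 194.8851 = -6.42 billion.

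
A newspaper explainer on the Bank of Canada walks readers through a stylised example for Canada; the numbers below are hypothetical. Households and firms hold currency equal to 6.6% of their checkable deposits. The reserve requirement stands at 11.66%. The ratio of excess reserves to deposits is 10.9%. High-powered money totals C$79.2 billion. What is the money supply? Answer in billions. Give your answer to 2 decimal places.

C$289.53 billion

The money multiplier is m = (1 + c) / (rr + e + c) = (1 + 0.066) / (0.1166 + 0.109 + 0.066) ≈ 3.65569.
So M = m × MB = 3.65569 × 79.2 ≈ 289.5306 billion.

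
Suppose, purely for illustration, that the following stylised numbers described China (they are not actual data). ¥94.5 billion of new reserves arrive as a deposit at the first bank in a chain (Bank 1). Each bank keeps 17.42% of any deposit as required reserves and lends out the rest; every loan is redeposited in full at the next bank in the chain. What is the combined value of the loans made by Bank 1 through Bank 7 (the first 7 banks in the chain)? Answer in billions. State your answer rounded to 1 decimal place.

¥330.7 billion

Bank i lends (1 − rr)^i of the original deposit: Bank 1 lends 94.5·0.8258 = 78.0381, Bank 2 lends 94.5·0.8258² ≈ 64.4439, and so on.
Summing a geometric series: total = 94.5·[0.8258·(1 − 0.8258^7) / (1 − 0.8258)] ≈ 330.6570 billion.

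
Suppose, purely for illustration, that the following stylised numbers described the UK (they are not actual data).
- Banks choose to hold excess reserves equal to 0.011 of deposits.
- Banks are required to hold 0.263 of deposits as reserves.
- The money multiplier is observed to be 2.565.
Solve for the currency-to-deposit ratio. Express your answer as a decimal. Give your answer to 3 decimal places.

0.190

Using m = 2.565. From m = (1 + c)/(c + rr + e), rearranging gives 1 + c = m·(c + rr + e), so c·(1 − m) = m·(rr + e) − 1.
Hence c = [m·(rr + e) − 1]/(1 − m) = [2.565 × (0.263 + 0.011) − 1] / (1 − 2.565) ≈ 0.189898.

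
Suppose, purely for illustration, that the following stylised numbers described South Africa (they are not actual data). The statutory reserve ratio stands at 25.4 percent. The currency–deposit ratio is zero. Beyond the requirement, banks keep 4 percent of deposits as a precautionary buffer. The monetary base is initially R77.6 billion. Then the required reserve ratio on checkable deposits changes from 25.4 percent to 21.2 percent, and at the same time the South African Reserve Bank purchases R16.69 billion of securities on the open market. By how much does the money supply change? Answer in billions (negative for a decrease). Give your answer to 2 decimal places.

Before: m₁ = 1 / (0.254 + 0.04) ≈ 3.40136, MB₁ = 77.6, so M₁ = 3.40136 × 77.6 ≈ 263.9455 billion.
After: m₂ = 1 / (0.212 + 0.04) ≈ 3.96825, MB₂ = 77.6 + 16.69 = 94.29, so M₂ = 3.96825 × 94.29 ≈ 374.1663 billion.
ΔM = M₂ − M₁ = 374.1663 − 263.9455 = 110.2208 billion.

R110.22 billion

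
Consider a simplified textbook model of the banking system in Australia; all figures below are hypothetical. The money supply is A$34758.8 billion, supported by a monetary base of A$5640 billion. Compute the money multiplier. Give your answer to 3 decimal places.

The money multiplier is m = M / MB = 34758.8 / 5640 ≈ 6.16291.

6.163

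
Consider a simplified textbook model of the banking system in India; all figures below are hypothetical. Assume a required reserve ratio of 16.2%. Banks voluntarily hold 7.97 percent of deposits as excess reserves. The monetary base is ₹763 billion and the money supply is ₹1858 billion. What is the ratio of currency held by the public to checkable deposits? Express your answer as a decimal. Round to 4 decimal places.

0.2867

Using m = M/MB = 1858/763 ≈ 2.435125. From m = (1 + c)/(c + rr + e), rearranging gives 1 + c = m·(c + rr + e), so c·(1 − m) = m·(rr + e) − 1.
Hence c = [m·(rr + e) − 1]/(1 − m) = [2.435125 × (0.162 + 0.0797) − 1] / (1 − 2.435125) ≈ 0.286686.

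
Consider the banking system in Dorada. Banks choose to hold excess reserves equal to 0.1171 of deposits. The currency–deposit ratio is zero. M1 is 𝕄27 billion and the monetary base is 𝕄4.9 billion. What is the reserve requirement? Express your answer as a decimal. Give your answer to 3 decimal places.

0.064

Using m = M/MB = 27/4.9 ≈ 5.510204. Since m = (1 + c)/(c + rr + e), the denominator satisfies c + rr + e = (1 + c)/m = (1 + 0) / 5.510204 ≈ 0.181481.
With c = 0 and e = 0.1171, the reserve requirement is 0.181481 − 0 − 0.1171 = 0.064381.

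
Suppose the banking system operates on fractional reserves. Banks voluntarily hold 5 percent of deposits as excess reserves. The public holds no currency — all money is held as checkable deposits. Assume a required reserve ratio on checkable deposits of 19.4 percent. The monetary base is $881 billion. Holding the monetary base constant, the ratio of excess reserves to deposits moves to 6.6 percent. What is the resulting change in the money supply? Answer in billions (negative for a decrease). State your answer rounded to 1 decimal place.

Initially m₁ = 1 / (0.194 + 0.05) ≈ 4.09836, so M₁ = 4.09836 × 881 ≈ 3610.6552 billion.
After the change m₂ = 1 / (0.194 + 0.066) ≈ 3.84615, so M₂ = 3.84615 × 881 ≈ 3388.4581 billion.
ΔM = M₂ − M₁ = 3388.4581 − 3610.6552 = -222.1971 billion.

-222.2 billion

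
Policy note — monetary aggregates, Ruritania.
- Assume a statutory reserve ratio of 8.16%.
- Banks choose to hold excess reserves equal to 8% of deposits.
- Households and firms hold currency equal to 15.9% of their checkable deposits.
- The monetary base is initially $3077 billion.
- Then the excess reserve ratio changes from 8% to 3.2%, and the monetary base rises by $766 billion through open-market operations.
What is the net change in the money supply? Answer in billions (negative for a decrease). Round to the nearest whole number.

Before: m₁ = (1 + 0.159) / (0.0816 + 0.08 + 0.159) ≈ 3.61510, MB₁ = 3077, so M₁ = 3.61510 × 3077 = 11123.6627 billion.
After: m₂ = (1 + 0.159) / (0.0816 + 0.032 + 0.159) ≈ 4.25165, MB₂ = 3077 + 766 = 3843, so M₂ = 4.25165 × 3843 ≈ 16339.0909 billion.
ΔM = M₂ − M₁ = 16339.0909 − 11123.6627 = 5215.4282 billion.

$5215 billion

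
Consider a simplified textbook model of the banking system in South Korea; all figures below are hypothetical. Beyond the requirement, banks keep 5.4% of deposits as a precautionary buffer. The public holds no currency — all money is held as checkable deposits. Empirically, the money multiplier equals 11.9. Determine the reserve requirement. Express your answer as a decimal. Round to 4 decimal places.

Using m = 11.9. Since m = (1 + c)/(c + rr + e), the denominator satisfies c + rr + e = (1 + c)/m = (1 + 0) / 11.9 ≈ 0.084034.
With c = 0 and e = 0.054, the reserve requirement is 0.084034 − 0 − 0.054 = 0.030034.

0.0300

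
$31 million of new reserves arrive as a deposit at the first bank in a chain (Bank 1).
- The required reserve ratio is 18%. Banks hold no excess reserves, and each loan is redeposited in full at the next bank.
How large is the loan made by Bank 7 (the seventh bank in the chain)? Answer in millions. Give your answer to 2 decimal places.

Each bank lends a fraction (1 − rr) = 0.8200 of the deposit it receives, so Bank 7 receives 31·0.8200^6 and lends 31·0.8200^7 ≈ 7.7278 million.

$7.73 million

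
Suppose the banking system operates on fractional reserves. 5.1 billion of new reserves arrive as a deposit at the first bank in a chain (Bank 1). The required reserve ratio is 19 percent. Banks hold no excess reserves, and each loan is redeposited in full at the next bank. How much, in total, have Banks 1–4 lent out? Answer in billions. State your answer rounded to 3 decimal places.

12.383 billion

Bank i lends (1 − rr)^i of the original deposit: Bank 1 lends 5.1·0.8100 = 4.1310, Bank 2 lends 5.1·0.8100² ≈ 3.3461, and so on.
Summing a geometric series: total = 5.1·[0.8100·(1 − 0.8100^4) / (1 − 0.8100)] ≈ 12.3828 billion.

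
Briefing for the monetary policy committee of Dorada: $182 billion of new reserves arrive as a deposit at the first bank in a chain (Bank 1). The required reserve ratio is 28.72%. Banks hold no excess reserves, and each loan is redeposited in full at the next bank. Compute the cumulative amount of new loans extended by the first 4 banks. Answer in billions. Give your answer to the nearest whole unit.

$335 billion

Bank i lends (1 − rr)^i of the original deposit: Bank 1 lends 182·0.7128 = 129.7296, Bank 2 lends 182·0.7128² ≈ 92.4713, and so on.
Summing a geometric series: total = 182·[0.7128·(1 − 0.7128^4) / (1 − 0.7128)] ≈ 335.0975 billion.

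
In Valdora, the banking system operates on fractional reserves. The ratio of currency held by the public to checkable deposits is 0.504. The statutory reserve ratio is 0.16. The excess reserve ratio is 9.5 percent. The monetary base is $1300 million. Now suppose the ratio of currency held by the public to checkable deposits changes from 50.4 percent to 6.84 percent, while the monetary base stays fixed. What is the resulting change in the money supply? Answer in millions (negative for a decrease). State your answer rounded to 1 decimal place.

Initially m₁ = (1 + 0.504) / (0.16 + 0.095 + 0.504) ≈ 1.981555, so M₁ = 1.981555 × 1300 = 2576.0215 million.
After the change m₂ = (1 + 0.0684) / (0.16 + 0.095 + 0.0684) ≈ 3.303649, so M₂ = 3.303649 × 1300 = 4294.7437 million.
ΔM = M₂ − M₁ = 4294.7437 − 2576.0215 = 1718.7222 million.

$1718.7 million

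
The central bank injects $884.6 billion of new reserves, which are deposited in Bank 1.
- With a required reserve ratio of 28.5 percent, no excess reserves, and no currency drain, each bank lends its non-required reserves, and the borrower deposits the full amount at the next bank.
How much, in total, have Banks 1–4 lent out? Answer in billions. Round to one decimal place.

Bank i lends (1 − rr)^i of the original deposit: Bank 1 lends 884.6·0.7150 = 632.4890, Bank 2 lends 884.6·0.7150² ≈ 452.2296, and so on.
Summing a geometric series: total = 884.6·[0.7150·(1 − 0.7150^4) / (1 − 0.7150)] ≈ 1639.2539 billion.

$1639.3 billion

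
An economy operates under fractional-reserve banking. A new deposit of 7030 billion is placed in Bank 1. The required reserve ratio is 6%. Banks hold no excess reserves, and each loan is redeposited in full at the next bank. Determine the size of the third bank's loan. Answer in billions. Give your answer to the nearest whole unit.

Each bank lends a fraction (1 − rr) = 0.9400 of the deposit it receives, so Bank 3 receives 7030·0.9400^2 and lends 7030·0.9400^3 ≈ 5839.0055 billion.

5839 billion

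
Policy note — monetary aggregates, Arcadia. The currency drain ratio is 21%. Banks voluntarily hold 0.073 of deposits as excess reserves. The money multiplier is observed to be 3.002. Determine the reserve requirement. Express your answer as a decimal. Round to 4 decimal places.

0.1201

Using m = 3.002. Since m = (1 + c)/(c + rr + e), the denominator satisfies c + rr + e = (1 + c)/m = (1 + 0.21) / 3.002 ≈ 0.403065.
With c = 0.21 and e = 0.073, the reserve requirement is 0.403065 − 0.21 − 0.073 = 0.120065.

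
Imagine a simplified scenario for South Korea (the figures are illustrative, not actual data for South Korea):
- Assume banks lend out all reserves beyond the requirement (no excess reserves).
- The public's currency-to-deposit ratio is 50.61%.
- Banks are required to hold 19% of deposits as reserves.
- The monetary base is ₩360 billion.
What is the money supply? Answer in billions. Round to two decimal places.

₩778.91 billion

The money multiplier is m = (1 + c) / (rr + c) = (1 + 0.5061) / (0.19 + 0.5061) ≈ 2.163626.
So M = m × MB = 2.163626 × 360 ≈ 778.9054 billion.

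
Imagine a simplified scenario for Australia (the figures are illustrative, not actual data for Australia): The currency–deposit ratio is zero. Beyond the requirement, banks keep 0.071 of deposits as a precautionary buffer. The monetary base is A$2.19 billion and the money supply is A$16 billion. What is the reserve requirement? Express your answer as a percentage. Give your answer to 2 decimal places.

6.59%

Using m = M/MB = 16/2.19 ≈ 7.305936. Since m = (1 + c)/(c + rr + e), the denominator satisfies c + rr + e = (1 + c)/m = (1 + 0) / 7.305936 ≈ 0.136875.
With c = 0 and e = 0.071, the reserve requirement is 0.136875 − 0 − 0.071 = 0.065875.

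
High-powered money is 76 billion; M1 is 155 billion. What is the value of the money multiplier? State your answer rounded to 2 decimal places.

The money multiplier is m = M / MB = 155 / 76 ≈ 2.03947.

2.04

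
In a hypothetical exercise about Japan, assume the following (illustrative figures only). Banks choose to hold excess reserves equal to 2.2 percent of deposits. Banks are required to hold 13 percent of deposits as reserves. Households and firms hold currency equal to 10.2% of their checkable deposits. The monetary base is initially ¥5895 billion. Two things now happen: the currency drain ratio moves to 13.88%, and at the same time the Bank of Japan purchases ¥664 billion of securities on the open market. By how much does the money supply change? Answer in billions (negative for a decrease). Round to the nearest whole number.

Before: m₁ = (1 + 0.102) / (0.13 + 0.022 + 0.102) ≈ 4.33858, MB₁ = 5895, so M₁ = 4.33858 × 5895 = 25575.9291 billion.
After: m₂ = (1 + 0.1388) / (0.13 + 0.022 + 0.1388) ≈ 3.91609, MB₂ = 5895 + 664 = 6559, so M₂ = 3.91609 × 6559 ≈ 25685.6343 billion.
ΔM = M₂ − M₁ = 25685.6343 − 25575.9291 = 109.7052 billion.

¥110 billion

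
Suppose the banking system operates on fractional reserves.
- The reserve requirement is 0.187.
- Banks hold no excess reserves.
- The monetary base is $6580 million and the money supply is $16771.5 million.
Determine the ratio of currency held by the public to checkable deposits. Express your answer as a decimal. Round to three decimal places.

Using m = M/MB = 16771.5/6580 ≈ 2.548860. From m = (1 + c)/(c + rr + e), rearranging gives 1 + c = m·(c + rr + e), so c·(1 − m) = m·(rr + e) − 1.
Hence c = [m·(rr + e) − 1]/(1 − m) = [2.548860 × (0.187 + 0) − 1] / (1 − 2.548860) ≈ 0.337902.

0.338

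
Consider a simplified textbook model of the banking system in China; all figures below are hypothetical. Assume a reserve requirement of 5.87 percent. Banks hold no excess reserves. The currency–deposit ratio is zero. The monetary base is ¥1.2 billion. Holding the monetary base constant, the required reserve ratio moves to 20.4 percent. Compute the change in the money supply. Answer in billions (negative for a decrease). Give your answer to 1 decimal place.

-14.6 billion

Initially m₁ = 1 / (0.0587) ≈ 17.0358, so M₁ = 17.0358 × 1.2 ≈ 20.443 billion.
After the change m₂ = 1 / (0.204) ≈ 4.9020, so M₂ = 4.9020 × 1.2 = 5.8824 billion.
ΔM = M₂ − M₁ = 5.8824 − 20.443 = -14.5606 billion.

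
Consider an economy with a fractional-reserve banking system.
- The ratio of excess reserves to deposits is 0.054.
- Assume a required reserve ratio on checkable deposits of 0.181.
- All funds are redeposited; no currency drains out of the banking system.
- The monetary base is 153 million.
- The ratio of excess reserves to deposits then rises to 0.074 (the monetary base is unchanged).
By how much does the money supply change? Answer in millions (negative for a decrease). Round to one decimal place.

-51.1 million

Initially m₁ = 1 / (0.181 + 0.054) ≈ 4.25532, so M₁ = 4.25532 × 153 ≈ 651.064 million.
After the change m₂ = 1 / (0.181 + 0.074) ≈ 3.92157, so M₂ = 3.92157 × 153 ≈ 600.0002 million.
ΔM = M₂ − M₁ = 600.0002 − 651.064 = -51.0638 million.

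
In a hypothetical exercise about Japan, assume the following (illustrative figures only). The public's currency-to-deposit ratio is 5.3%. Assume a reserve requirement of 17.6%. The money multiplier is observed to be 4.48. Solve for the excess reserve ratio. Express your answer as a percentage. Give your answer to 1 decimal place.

Using m = 4.48. Since m = (1 + c)/(c + rr + e), the denominator satisfies c + rr + e = (1 + c)/m = (1 + 0.053) / 4.48 ≈ 0.235045.
With c = 0.053 and rr = 0.176, the excess reserve ratio is 0.235045 − 0.053 − 0.176 = 0.006045.

0.6%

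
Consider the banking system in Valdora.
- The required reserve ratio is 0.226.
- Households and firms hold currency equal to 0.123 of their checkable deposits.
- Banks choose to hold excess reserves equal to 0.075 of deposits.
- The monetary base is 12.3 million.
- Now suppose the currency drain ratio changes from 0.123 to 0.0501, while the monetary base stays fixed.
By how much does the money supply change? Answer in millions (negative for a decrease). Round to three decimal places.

4.210 million

Initially m₁ = (1 + 0.123) / (0.226 + 0.075 + 0.123) ≈ 2.648585, so M₁ = 2.648585 × 12.3 ≈ 32.5776 million.
After the change m₂ = (1 + 0.0501) / (0.226 + 0.075 + 0.0501) ≈ 2.990886, so M₂ = 2.990886 × 12.3 ≈ 36.7879 million.
ΔM = M₂ − M₁ = 36.7879 − 32.5776 = 4.2103 million.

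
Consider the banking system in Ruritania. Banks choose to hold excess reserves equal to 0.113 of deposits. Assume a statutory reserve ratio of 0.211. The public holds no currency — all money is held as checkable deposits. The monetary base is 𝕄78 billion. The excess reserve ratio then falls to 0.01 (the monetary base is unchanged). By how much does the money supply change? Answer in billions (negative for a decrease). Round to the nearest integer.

𝕄112 billion

Initially m₁ = 1 / (0.211 + 0.113) ≈ 3.0864, so M₁ = 3.0864 × 78 = 240.7392 billion.
After the change m₂ = 1 / (0.211 + 0.01) ≈ 4.5249, so M₂ = 4.5249 × 78 = 352.9422 billion.
ΔM = M₂ − M₁ = 352.9422 − 240.7392 = 112.203 billion.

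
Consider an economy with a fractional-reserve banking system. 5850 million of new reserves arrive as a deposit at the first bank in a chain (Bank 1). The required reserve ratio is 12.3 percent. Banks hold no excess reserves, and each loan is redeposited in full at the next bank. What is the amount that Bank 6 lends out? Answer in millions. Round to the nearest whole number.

2662 million

Each bank lends a fraction (1 − rr) = 0.8770 of the deposit it receives, so Bank 6 receives 5850·0.8770^5 and lends 5850·0.8770^6 ≈ 2661.6652 million.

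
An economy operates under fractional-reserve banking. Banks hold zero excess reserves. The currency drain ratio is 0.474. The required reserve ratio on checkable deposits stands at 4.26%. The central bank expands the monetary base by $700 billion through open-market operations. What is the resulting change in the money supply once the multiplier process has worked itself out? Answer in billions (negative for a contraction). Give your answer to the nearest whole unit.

$1997 billion

The money multiplier is m = (1 + c) / (rr + c) = (1 + 0.474) / (0.0426 + 0.474) ≈ 2.8533.
The purchase adds 700 billion of base, so ΔM = m × ΔMB = 2.8533 × (+700) = 1997.31 billion.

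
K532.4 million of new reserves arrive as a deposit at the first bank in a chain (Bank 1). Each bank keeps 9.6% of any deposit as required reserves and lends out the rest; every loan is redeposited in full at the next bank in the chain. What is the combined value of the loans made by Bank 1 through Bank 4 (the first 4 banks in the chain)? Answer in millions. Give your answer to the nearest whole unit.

Bank i lends (1 − rr)^i of the original deposit: Bank 1 lends 532.4·0.9040 = 481.2896, Bank 2 lends 532.4·0.9040² ≈ 435.0858, and so on.
Summing a geometric series: total = 532.4·[0.9040·(1 − 0.9040^4) / (1 − 0.9040)] ≈ 1665.2520 million.

K1665 million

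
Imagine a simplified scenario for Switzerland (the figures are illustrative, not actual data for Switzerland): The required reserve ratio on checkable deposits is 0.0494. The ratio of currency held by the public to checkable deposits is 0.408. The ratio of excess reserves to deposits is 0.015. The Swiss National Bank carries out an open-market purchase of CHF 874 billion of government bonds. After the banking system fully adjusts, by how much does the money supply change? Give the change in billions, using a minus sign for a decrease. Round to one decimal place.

The money multiplier is m = (1 + c) / (rr + e + c) = (1 + 0.408) / (0.0494 + 0.015 + 0.408) ≈ 2.98052.
The purchase adds 874 billion of base, so ΔM = m × ΔMB = 2.98052 × (+874) ≈ 2604.9745 billion.

CHF 2605.0 billion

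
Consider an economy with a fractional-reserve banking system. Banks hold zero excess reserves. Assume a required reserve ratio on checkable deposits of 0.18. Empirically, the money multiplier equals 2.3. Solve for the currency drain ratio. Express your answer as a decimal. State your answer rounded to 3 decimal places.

0.451

Using m = 2.3. From m = (1 + c)/(c + rr + e), rearranging gives 1 + c = m·(c + rr + e), so c·(1 − m) = m·(rr + e) − 1.
Hence c = [m·(rr + e) − 1]/(1 − m) = [2.3 × (0.18 + 0) − 1] / (1 − 2.3) ≈ 0.450769.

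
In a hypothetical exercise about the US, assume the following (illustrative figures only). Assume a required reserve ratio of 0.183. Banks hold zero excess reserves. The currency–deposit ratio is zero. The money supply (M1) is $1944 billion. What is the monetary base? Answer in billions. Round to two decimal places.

With no currency drain and no excess reserves, the money multiplier is m = 1/rr = 1/0.183 ≈ 5.4644809.
The monetary base is MB = M / m = 1944 / 5.4644809 ≈ 355.752 billion.

$355.75 billion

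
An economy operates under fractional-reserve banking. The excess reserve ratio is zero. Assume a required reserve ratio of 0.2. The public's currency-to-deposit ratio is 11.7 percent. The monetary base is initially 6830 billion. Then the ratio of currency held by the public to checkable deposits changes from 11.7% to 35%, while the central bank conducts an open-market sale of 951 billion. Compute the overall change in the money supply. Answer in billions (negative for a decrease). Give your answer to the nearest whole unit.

Before: m₁ = (1 + 0.117) / (0.2 + 0.117) ≈ 3.52366, MB₁ = 6830, so M₁ = 3.52366 × 6830 = 24066.5978 billion.
After: m₂ = (1 + 0.35) / (0.2 + 0.35) ≈ 2.45455, MB₂ = 6830 − 951 = 5879, so M₂ = 2.45455 × 5879 ≈ 14430.2994 billion.
ΔM = M₂ − M₁ = 14430.2994 − 24066.5978 = -9636.2984 billion.

-9636 billion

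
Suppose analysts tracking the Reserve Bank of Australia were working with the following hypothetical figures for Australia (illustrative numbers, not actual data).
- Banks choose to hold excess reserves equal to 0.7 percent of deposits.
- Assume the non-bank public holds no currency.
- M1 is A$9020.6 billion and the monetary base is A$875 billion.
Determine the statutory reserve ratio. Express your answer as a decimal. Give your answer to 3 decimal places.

0.090

Using m = M/MB = 9020.6/875 ≈ 10.309257. Since m = (1 + c)/(c + rr + e), the denominator satisfies c + rr + e = (1 + c)/m = (1 + 0) / 10.309257 ≈ 0.097000.
With c = 0 and e = 0.007, the statutory reserve ratio is 0.097000 − 0 − 0.007 = 0.09.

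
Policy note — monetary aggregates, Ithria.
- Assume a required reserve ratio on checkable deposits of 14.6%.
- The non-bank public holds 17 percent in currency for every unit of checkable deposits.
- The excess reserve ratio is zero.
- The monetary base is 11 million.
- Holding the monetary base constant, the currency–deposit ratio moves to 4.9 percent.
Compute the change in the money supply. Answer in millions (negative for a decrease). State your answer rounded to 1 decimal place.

18.4 million

Initially m₁ = (1 + 0.17) / (0.146 + 0.17) ≈ 3.7025, so M₁ = 3.7025 × 11 = 40.7275 million.
After the change m₂ = (1 + 0.049) / (0.146 + 0.049) ≈ 5.3795, so M₂ = 5.3795 × 11 = 59.1745 million.
ΔM = M₂ − M₁ = 59.1745 − 40.7275 = 18.447 million.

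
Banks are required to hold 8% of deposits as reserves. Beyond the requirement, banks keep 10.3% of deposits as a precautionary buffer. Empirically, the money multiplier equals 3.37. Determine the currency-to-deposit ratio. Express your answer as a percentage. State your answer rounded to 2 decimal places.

Using m = 3.37. From m = (1 + c)/(c + rr + e), rearranging gives 1 + c = m·(c + rr + e), so c·(1 − m) = m·(rr + e) − 1.
Hence c = [m·(rr + e) − 1]/(1 − m) = [3.37 × (0.08 + 0.103) − 1] / (1 − 3.37) ≈ 0.161726.

16.17%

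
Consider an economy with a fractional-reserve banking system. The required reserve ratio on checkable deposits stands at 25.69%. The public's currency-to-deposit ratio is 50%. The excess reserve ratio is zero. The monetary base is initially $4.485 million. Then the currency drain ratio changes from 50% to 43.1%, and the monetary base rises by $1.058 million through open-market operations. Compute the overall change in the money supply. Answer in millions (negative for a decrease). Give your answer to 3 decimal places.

Before: m₁ = (1 + 0.5) / (0.2569 + 0.5) ≈ 1.98177, MB₁ = 4.485, so M₁ = 1.98177 × 4.485 ≈ 8.8882 million.
After: m₂ = (1 + 0.431) / (0.2569 + 0.431) ≈ 2.08024, MB₂ = 4.485 + 1.058 = 5.543, so M₂ = 2.08024 × 5.543 ≈ 11.5308 million.
ΔM = M₂ − M₁ = 11.5308 − 8.8882 = 2.6426 million.

$2.643 million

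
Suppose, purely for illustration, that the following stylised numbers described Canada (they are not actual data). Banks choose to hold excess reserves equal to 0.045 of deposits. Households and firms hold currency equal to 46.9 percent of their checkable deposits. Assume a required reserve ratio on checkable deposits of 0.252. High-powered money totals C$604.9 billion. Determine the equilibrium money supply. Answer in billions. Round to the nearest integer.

C$1160 billion

The money multiplier is m = (1 + c) / (rr + e + c) = (1 + 0.469) / (0.252 + 0.045 + 0.469) ≈ 1.9178.
So M = m × MB = 1.9178 × 604.9 ≈ 1160.0772 billion.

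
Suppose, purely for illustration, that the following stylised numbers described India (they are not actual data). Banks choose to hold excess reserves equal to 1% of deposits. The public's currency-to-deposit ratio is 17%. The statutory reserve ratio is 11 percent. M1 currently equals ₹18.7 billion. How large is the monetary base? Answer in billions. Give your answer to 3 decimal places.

₹4.635 billion

The money multiplier is m = (1 + c) / (rr + e + c) = (1 + 0.17) / (0.11 + 0.01 + 0.17) ≈ 4.034483.
MB = M / m = 18.7 / 4.034483 ≈ 4.635 billion.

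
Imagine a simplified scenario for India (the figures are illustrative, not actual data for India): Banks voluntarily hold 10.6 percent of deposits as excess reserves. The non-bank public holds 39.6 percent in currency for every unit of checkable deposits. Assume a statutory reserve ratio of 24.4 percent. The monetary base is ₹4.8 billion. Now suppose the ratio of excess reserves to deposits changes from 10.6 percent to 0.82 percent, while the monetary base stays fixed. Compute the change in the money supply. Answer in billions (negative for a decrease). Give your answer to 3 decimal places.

₹1.355 billion

Initially m₁ = (1 + 0.396) / (0.244 + 0.106 + 0.396) ≈ 1.87131, so M₁ = 1.87131 × 4.8 ≈ 8.9823 billion.
After the change m₂ = (1 + 0.396) / (0.244 + 0.0082 + 0.396) ≈ 2.15366, so M₂ = 2.15366 × 4.8 ≈ 10.3376 billion.
ΔM = M₂ − M₁ = 10.3376 − 8.9823 = 1.3553 billion.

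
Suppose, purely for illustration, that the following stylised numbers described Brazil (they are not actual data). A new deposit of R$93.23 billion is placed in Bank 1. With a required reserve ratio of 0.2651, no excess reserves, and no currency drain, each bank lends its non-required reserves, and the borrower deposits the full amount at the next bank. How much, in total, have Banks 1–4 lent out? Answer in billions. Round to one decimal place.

R$183.1 billion

Bank i lends (1 − rr)^i of the original deposit: Bank 1 lends 93.23·0.7349 ≈ 68.5147, Bank 2 lends 93.23·0.7349² ≈ 50.3515, and so on.
Summing a geometric series: total = 93.23·[0.7349·(1 − 0.7349^4) / (1 − 0.7349)] ≈ 183.0632 billion.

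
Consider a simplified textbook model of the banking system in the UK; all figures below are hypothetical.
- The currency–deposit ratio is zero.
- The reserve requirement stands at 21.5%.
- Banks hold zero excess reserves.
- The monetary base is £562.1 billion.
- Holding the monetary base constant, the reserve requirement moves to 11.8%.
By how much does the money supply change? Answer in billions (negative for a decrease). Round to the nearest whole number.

Initially m₁ = 1 / (0.215) ≈ 4.6512, so M₁ = 4.6512 × 562.1 ≈ 2614.4395 billion.
After the change m₂ = 1 / (0.118) ≈ 8.4746, so M₂ = 8.4746 × 562.1 ≈ 4763.5727 billion.
ΔM = M₂ − M₁ = 4763.5727 − 2614.4395 = 2149.1332 billion.

£2149 billion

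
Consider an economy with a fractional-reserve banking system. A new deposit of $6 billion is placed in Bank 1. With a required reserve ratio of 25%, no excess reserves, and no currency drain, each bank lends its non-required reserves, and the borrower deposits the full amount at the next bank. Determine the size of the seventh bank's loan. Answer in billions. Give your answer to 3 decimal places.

$0.801 billion

Each bank lends a fraction (1 − rr) = 0.7500 of the deposit it receives, so Bank 7 receives 6·0.7500^6 and lends 6·0.7500^7 ≈ 0.8009 billion.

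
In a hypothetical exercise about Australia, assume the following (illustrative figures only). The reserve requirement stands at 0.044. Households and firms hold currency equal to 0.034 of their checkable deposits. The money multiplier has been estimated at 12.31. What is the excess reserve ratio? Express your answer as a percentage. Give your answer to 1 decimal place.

Using m = 12.31. Since m = (1 + c)/(c + rr + e), the denominator satisfies c + rr + e = (1 + c)/m = (1 + 0.034) / 12.31 ≈ 0.083997.
With c = 0.034 and rr = 0.044, the excess reserve ratio is 0.083997 − 0.034 − 0.044 = 0.005997.

0.6%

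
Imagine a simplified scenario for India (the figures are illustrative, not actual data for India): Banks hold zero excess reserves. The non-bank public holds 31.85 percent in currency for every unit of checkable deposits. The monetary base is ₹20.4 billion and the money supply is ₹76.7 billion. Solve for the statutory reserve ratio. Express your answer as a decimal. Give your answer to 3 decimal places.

Using m = M/MB = 76.7/20.4 ≈ 3.759804. Since m = (1 + c)/(c + rr + e), the denominator satisfies c + rr + e = (1 + c)/m = (1 + 0.3185) / 3.759804 ≈ 0.350683.
With c = 0.3185 and e = 0, the statutory reserve ratio is 0.350683 − 0.3185 − 0 = 0.032183.

0.032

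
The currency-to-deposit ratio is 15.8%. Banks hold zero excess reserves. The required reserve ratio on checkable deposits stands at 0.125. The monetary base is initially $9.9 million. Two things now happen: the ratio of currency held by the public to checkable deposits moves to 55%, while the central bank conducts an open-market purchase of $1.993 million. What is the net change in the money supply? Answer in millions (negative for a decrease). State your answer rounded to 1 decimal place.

-13.2 million

Before: m₁ = (1 + 0.158) / (0.125 + 0.158) ≈ 4.0919, MB₁ = 9.9, so M₁ = 4.0919 × 9.9 ≈ 40.5098 million.
After: m₂ = (1 + 0.55) / (0.125 + 0.55) ≈ 2.2963, MB₂ = 9.9 + 1.993 = 11.893, so M₂ = 2.2963 × 11.893 ≈ 27.3099 million.
ΔM = M₂ − M₁ = 27.3099 − 40.5098 = -13.1999 million.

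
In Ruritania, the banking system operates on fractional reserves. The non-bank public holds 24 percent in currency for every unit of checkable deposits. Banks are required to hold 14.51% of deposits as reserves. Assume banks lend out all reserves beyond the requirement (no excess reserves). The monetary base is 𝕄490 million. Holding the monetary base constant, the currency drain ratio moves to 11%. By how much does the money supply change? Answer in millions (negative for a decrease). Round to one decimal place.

Initially m₁ = (1 + 0.24) / (0.1451 + 0.24) ≈ 3.21994, so M₁ = 3.21994 × 490 = 1577.7706 million.
After the change m₂ = (1 + 0.11) / (0.1451 + 0.11) ≈ 4.35123, so M₂ = 4.35123 × 490 = 2132.1027 million.
ΔM = M₂ − M₁ = 2132.1027 − 1577.7706 = 554.3321 million.

𝕄554.3 million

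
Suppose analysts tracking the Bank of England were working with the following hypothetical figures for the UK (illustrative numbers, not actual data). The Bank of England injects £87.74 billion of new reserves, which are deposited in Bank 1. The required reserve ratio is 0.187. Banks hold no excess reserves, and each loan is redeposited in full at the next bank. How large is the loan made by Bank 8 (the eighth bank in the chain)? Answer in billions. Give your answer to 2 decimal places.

£16.75 billion

Each bank lends a fraction (1 − rr) = 0.8130 of the deposit it receives, so Bank 8 receives 87.74·0.8130^7 and lends 87.74·0.8130^8 ≈ 16.7464 billion.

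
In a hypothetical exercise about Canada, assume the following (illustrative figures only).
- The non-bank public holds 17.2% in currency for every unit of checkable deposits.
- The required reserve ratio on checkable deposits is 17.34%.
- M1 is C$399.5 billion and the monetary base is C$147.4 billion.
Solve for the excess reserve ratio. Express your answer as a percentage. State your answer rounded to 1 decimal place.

Using m = M/MB = 399.5/147.4 ≈ 2.710312. Since m = (1 + c)/(c + rr + e), the denominator satisfies c + rr + e = (1 + c)/m = (1 + 0.172) / 2.710312 ≈ 0.432423.
With c = 0.172 and rr = 0.1734, the excess reserve ratio is 0.432423 − 0.172 − 0.1734 = 0.087023.

8.7%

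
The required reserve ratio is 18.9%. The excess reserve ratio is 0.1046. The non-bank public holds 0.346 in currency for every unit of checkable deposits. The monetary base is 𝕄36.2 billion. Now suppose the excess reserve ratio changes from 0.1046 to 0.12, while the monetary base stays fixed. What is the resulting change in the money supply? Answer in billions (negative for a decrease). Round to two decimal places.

-1.79 billion

Initially m₁ = (1 + 0.346) / (0.189 + 0.1046 + 0.346) ≈ 2.10444, so M₁ = 2.10444 × 36.2 ≈ 76.1807 billion.
After the change m₂ = (1 + 0.346) / (0.189 + 0.12 + 0.346) ≈ 2.05496, so M₂ = 2.05496 × 36.2 ≈ 74.3896 billion.
ΔM = M₂ − M₁ = 74.3896 − 76.1807 = -1.7911 billion.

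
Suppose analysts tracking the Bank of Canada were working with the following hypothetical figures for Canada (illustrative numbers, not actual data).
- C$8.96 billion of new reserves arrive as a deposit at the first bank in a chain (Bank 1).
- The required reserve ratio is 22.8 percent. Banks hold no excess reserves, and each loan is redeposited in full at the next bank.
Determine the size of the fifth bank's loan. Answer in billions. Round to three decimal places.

Each bank lends a fraction (1 − rr) = 0.7720 of the deposit it receives, so Bank 5 receives 8.96·0.7720^4 and lends 8.96·0.7720^5 ≈ 2.4569 billion.

C$2.457 billion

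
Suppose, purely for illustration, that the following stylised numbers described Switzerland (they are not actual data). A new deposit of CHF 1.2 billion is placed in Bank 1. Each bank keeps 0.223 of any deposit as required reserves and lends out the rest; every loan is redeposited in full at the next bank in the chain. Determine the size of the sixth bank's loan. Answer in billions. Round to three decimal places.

CHF 0.264 billion

Each bank lends a fraction (1 − rr) = 0.7770 of the deposit it receives, so Bank 6 receives 1.2·0.7770^5 and lends 1.2·0.7770^6 ≈ 0.2641 billion.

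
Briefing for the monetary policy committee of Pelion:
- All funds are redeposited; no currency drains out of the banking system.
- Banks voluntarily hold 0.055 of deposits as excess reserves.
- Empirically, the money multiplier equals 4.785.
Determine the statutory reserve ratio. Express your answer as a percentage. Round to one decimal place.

15.4%

Using m = 4.785. Since m = (1 + c)/(c + rr + e), the denominator satisfies c + rr + e = (1 + c)/m = (1 + 0) / 4.785 ≈ 0.208986.
With c = 0 and e = 0.055, the statutory reserve ratio is 0.208986 − 0 − 0.055 = 0.153986.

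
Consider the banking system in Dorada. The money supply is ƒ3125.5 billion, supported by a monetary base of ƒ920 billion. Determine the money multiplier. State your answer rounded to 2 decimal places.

The money multiplier is m = M / MB = 3125.5 / 920 ≈ 3.39728.

3.40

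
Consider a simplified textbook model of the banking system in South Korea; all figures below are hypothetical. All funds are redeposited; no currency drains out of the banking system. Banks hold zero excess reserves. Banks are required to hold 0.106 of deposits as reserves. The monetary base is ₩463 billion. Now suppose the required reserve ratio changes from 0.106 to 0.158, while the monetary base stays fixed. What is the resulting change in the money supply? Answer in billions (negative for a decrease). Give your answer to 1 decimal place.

-1437.5 billion

Initially m₁ = 1 / (0.106) ≈ 9.43396, so M₁ = 9.43396 × 463 ≈ 4367.9235 billion.
After the change m₂ = 1 / (0.158) ≈ 6.32911, so M₂ = 6.32911 × 463 ≈ 2930.3779 billion.
ΔM = M₂ − M₁ = 2930.3779 − 4367.9235 = -1437.5456 billion.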